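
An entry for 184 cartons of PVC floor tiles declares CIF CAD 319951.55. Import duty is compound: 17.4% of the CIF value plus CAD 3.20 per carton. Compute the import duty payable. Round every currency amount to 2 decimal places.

Ad valorem component: 319951.55 × 17.4% = 55671.57
Specific component: 184 × 3.20 = 588.80
Import duty = 55671.57 + 588.80 = 56260.37

Import duty: CAD 56260.37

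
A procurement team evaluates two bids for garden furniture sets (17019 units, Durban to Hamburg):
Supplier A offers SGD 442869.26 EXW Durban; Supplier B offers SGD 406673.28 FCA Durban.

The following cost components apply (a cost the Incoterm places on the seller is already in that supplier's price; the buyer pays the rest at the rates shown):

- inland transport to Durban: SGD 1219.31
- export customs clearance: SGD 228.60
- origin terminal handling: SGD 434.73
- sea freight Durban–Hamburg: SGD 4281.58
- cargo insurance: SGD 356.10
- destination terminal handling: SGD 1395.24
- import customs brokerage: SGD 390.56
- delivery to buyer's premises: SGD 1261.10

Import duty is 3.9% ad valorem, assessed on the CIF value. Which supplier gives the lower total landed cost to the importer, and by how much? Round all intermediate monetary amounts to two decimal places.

Supplier B is cheaper by SGD 39112.00

Supplier A (EXW):
CIF value = EXW price + inland to port + export clearance + origin terminal + freight + insurance = 442869.26 + 1219.31 + 228.60 + 434.73 + 4281.58 + 356.10 = 449389.58
Import duty = 449389.58 × 3.9% = 17526.19
Buyer bears (A): 1219.31 + 228.60 + 434.73 + 4281.58 + 356.10 + 1395.24 + 390.56 + 1261.10 = 9567.22
Landed cost (A) = invoice 442869.26 + 9567.22 + duty 17526.19 = 469962.67
Supplier B (FCA):
CIF value = FCA price + origin terminal + freight + insurance = 406673.28 + 434.73 + 4281.58 + 356.10 = 411745.69
Import duty = 411745.69 × 3.9% = 16058.08
Buyer bears (B): 434.73 + 4281.58 + 356.10 + 1395.24 + 390.56 + 1261.10 = 8119.31
Landed cost (B) = invoice 406673.28 + 8119.31 + duty 16058.08 = 430850.67
Difference = |469962.67 − 430850.67| = 39112.00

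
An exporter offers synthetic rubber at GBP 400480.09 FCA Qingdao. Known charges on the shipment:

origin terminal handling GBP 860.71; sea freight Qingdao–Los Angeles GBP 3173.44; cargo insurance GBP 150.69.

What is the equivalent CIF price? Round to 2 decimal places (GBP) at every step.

CIF price: GBP 404664.93

From FCA to CIF, the seller additionally bears: origin terminal, freight, insurance.
CIF price = 400480.09 + 860.71 + 3173.44 + 150.69 = 404664.93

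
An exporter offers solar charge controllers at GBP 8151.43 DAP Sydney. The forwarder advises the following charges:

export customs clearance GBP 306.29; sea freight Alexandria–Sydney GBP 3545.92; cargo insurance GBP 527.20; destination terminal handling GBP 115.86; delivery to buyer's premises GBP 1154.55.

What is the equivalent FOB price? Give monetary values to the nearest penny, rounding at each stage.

FOB price: GBP 2807.90

Not relevant to the conversion: export clearance — on the seller under both DAP and FOB; already in the DAP price and stays in the FOB price.
From DAP to FOB, the seller no longer bears: freight, insurance, destination terminal, delivery.
FOB price = 8151.43 − 3545.92 − 527.20 − 115.86 − 1154.55 = 2807.90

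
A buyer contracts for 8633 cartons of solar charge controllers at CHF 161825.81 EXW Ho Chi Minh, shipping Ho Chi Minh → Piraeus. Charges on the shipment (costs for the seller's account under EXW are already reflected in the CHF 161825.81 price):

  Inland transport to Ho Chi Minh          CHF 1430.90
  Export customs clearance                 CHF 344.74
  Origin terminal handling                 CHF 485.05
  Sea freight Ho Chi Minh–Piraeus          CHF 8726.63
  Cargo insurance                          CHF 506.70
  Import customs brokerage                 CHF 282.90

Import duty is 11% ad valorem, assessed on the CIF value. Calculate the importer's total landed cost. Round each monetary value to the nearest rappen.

Total landed cost: CHF 192667.91

EXW: the seller makes goods available at their premises; the buyer bears all onward costs.
CIF value = EXW price + inland to port + export clearance + origin terminal + freight + insurance = 161825.81 + 1430.90 + 344.74 + 485.05 + 8726.63 + 506.70 = 173319.83
Import duty = 173319.83 × 11% = 19065.18
Buyer bears: inland to port 1430.90 + export clearance 344.74 + origin terminal 485.05 + freight 8726.63 + insurance 506.70 + brokerage 282.90 + duty 19065.18 = 30842.10
Landed cost = invoice 161825.81 + 30842.10 = 192667.91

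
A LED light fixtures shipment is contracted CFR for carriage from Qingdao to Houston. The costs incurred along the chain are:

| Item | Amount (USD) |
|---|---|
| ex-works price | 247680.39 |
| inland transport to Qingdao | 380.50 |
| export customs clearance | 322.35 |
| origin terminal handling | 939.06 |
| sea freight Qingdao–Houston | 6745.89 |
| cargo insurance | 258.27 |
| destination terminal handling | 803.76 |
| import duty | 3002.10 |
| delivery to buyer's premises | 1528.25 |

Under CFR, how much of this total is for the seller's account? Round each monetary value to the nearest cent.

Seller's account: USD 256068.19

CFR: the seller pays costs through ocean freight to the destination port, but not insurance.
Seller's account: goods 247680.39 + inland to port 380.50 + export clearance 322.35 + origin terminal 939.06 + freight 6745.89 = 256068.19
Buyer's account: insurance 258.27 + destination terminal 803.76 + duty 3002.10 + delivery 1528.25 = 5592.38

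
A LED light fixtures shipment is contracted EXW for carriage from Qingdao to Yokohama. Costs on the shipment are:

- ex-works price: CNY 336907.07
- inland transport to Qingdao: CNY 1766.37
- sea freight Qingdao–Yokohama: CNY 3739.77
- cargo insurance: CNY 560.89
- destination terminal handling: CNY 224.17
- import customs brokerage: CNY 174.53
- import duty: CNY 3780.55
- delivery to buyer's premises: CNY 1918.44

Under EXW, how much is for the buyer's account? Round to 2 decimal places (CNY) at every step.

EXW: the seller makes goods available at their premises; the buyer bears all onward costs.
Seller's account: goods 336907.07 = 336907.07
Buyer's account: inland to port 1766.37 + freight 3739.77 + insurance 560.89 + destination terminal 224.17 + brokerage 174.53 + duty 3780.55 + delivery 1918.44 = 12164.72

Buyer's account: CNY 12164.72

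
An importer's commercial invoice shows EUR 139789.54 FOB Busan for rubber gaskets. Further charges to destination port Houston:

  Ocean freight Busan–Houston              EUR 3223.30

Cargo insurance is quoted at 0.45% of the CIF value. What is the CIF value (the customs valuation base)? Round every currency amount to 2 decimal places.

Let C be the CIF value. C = FOB price + freight + 0.45% × C
C − 0.45% × C = 139789.54 + 3223.30
0.9955 × C = 143012.84
C = 143012.84 / 0.9955 = 143659.31
Insurance premium = 0.45% × 143659.31 = 646.47

CIF value: EUR 143659.31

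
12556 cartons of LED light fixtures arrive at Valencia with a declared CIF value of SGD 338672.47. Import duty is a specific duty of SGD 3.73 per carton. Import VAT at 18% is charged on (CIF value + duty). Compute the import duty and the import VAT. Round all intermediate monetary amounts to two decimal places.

Import duty = 12556 × 3.73 = 46833.88
VAT base = CIF + duty = 338672.47 + 46833.88 = 385506.35
Import VAT = 385506.35 × 18% = 69391.14

Import duty: SGD 46833.88; import VAT: SGD 69391.14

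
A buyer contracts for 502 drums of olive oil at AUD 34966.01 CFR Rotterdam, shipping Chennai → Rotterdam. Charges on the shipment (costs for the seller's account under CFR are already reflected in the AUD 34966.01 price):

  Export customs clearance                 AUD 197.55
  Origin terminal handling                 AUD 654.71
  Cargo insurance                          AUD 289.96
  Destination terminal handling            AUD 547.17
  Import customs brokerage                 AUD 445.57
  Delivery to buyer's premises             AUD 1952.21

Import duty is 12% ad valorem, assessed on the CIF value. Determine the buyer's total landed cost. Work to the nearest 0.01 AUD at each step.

CFR: the seller pays costs through ocean freight to the destination port, but not insurance.
Already in the invoice (seller's account under CFR): export clearance, origin terminal — exclude.
CIF value = CFR price + insurance = 34966.01 + 289.96 = 35255.97
Import duty = 35255.97 × 12% = 4230.72
Buyer bears: insurance 289.96 + destination terminal 547.17 + brokerage 445.57 + delivery 1952.21 + duty 4230.72 = 7465.63
Landed cost = invoice 34966.01 + 7465.63 = 42431.64

Total landed cost: AUD 42431.64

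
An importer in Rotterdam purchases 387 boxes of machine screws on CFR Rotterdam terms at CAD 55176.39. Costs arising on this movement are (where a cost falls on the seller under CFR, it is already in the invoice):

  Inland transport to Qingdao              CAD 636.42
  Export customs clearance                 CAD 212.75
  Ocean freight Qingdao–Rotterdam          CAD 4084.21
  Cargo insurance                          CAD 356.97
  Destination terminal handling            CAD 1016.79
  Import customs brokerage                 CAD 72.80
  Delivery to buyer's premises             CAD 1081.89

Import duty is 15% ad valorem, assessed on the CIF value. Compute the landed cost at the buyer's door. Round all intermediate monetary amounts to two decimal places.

CFR: the seller pays costs through ocean freight to the destination port, but not insurance.
Already in the invoice (seller's account under CFR): inland to port, export clearance, freight — exclude.
CIF value = CFR price + insurance = 55176.39 + 356.97 = 55533.36
Import duty = 55533.36 × 15% = 8330.00
Buyer bears: insurance 356.97 + destination terminal 1016.79 + brokerage 72.80 + delivery 1081.89 + duty 8330.00 = 10858.45
Landed cost = invoice 55176.39 + 10858.45 = 66034.84

Total landed cost: CAD 66034.84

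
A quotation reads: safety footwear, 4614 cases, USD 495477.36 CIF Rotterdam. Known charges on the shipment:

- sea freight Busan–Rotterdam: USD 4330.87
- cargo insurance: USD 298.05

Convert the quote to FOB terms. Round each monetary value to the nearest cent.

FOB price: USD 490848.44

From CIF to FOB, the seller no longer bears: freight, insurance.
FOB price = 495477.36 − 4330.87 − 298.05 = 490848.44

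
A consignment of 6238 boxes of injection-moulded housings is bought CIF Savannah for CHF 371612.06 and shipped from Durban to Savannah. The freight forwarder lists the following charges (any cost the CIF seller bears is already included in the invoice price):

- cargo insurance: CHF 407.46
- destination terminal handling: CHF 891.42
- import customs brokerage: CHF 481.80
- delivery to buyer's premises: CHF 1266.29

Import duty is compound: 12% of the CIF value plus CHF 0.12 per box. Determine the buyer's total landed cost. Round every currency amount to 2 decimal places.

CIF: the seller pays costs through ocean freight and marine insurance to the destination port.
Already in the invoice (seller's account under CIF): insurance — exclude.
The CIF price already equals the CIF value: 371612.06
Ad valorem component: 371612.06 × 12% = 44593.45
Specific component: 6238 × 0.12 = 748.56
Import duty = 44593.45 + 748.56 = 45342.01
Buyer bears: destination terminal 891.42 + brokerage 481.80 + delivery 1266.29 + duty 45342.01 = 47981.52
Landed cost = invoice 371612.06 + 47981.52 = 419593.58

Total landed cost: CHF 419593.58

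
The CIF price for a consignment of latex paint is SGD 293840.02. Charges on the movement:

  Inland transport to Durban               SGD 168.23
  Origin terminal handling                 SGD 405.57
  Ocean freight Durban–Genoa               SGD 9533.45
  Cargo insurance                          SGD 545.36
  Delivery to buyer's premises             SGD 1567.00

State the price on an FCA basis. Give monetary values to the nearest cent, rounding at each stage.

Not relevant to the conversion: inland to port — on the seller under both CIF and FCA; already in the CIF price and stays in the FCA price. delivery — on the buyer under both terms; not part of either seller's price.
From CIF to FCA, the seller no longer bears: origin terminal, freight, insurance.
FCA price = 293840.02 − 405.57 − 9533.45 − 545.36 = 283355.64

FCA price: SGD 283355.64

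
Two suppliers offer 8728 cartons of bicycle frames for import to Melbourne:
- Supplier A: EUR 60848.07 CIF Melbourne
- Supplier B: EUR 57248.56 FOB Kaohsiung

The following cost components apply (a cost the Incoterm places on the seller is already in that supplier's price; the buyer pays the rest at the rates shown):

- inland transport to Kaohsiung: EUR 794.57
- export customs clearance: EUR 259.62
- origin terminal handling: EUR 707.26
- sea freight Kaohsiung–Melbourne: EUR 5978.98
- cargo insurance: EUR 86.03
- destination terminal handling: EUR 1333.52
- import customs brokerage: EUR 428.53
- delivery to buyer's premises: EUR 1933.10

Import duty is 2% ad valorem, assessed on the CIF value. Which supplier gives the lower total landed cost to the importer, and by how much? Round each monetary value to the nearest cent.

Supplier A (CIF):
The CIF price already equals the CIF value: 60848.07
Import duty = 60848.07 × 2% = 1216.96
Buyer bears (A): 1333.52 + 428.53 + 1933.10 = 3695.15
Landed cost (A) = invoice 60848.07 + 3695.15 + duty 1216.96 = 65760.18
Supplier B (FOB):
CIF value = FOB price + freight + insurance = 57248.56 + 5978.98 + 86.03 = 63313.57
Import duty = 63313.57 × 2% = 1266.27
Buyer bears (B): 5978.98 + 86.03 + 1333.52 + 428.53 + 1933.10 = 9760.16
Landed cost (B) = invoice 57248.56 + 9760.16 + duty 1266.27 = 68274.99
Difference = |65760.18 − 68274.99| = 2514.81

Supplier A is cheaper by EUR 2514.81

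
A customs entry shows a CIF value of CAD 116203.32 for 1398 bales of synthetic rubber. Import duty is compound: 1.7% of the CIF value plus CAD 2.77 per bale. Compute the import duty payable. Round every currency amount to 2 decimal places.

Import duty: CAD 5847.92

Ad valorem component: 116203.32 × 1.7% = 1975.46
Specific component: 1398 × 2.77 = 3872.46
Import duty = 1975.46 + 3872.46 = 5847.92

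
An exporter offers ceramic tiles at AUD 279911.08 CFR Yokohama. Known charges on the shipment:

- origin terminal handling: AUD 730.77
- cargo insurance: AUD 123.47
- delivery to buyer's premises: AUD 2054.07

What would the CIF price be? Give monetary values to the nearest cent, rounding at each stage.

Not relevant to the conversion: origin terminal — on the seller under both CFR and CIF; already in the CFR price and stays in the CIF price. delivery — on the buyer under both terms; not part of either seller's price.
From CFR to CIF, the seller additionally bears: insurance.
CIF price = 279911.08 + 123.47 = 280034.55

CIF price: AUD 280034.55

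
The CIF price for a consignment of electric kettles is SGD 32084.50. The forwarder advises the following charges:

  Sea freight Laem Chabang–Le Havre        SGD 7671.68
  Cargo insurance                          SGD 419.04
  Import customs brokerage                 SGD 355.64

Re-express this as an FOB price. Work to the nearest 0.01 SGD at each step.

FOB price: SGD 23993.78

Not relevant to the conversion: brokerage — on the buyer under both terms; not part of either seller's price.
From CIF to FOB, the seller no longer bears: freight, insurance.
FOB price = 32084.50 − 7671.68 − 419.04 = 23993.78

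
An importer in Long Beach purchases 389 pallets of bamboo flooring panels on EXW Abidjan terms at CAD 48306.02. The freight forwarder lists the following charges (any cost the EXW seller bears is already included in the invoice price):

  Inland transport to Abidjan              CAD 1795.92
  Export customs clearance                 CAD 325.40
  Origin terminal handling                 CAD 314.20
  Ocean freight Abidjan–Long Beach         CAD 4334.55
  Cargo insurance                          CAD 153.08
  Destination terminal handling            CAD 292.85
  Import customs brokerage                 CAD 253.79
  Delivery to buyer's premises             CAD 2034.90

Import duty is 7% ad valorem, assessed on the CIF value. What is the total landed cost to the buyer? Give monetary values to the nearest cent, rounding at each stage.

Total landed cost: CAD 61676.75

EXW: the seller makes goods available at their premises; the buyer bears all onward costs.
CIF value = EXW price + inland to port + export clearance + origin terminal + freight + insurance = 48306.02 + 1795.92 + 325.40 + 314.20 + 4334.55 + 153.08 = 55229.17
Import duty = 55229.17 × 7% = 3866.04
Buyer bears: inland to port 1795.92 + export clearance 325.40 + origin terminal 314.20 + freight 4334.55 + insurance 153.08 + destination terminal 292.85 + brokerage 253.79 + delivery 2034.90 + duty 3866.04 = 13370.73
Landed cost = invoice 48306.02 + 13370.73 = 61676.75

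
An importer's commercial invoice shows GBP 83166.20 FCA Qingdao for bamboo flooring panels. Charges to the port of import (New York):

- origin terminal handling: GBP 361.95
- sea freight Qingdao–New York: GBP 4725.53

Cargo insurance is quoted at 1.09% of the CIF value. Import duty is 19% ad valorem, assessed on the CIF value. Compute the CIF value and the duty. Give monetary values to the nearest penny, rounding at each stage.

Let C be the CIF value. C = FCA price + pre-shipment costs + freight + 1.09% × C
C − 1.09% × C = 83166.20 + 361.95 + 4725.53
0.9891 × C = 88253.68
C = 88253.68 / 0.9891 = 89226.25
Insurance premium = 1.09% × 89226.25 = 972.57
Import duty = 89226.25 × 19% = 16952.99

CIF value: GBP 89226.25; import duty: GBP 16952.99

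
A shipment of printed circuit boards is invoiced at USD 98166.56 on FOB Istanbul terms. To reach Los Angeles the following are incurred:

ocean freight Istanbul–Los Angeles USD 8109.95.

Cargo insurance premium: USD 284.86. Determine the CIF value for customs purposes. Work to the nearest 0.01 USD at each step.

CIF value: USD 106561.37

CIF = FOB price + freight + insurance
CIF = 98166.56 + 8109.95 + 284.86 = 106561.37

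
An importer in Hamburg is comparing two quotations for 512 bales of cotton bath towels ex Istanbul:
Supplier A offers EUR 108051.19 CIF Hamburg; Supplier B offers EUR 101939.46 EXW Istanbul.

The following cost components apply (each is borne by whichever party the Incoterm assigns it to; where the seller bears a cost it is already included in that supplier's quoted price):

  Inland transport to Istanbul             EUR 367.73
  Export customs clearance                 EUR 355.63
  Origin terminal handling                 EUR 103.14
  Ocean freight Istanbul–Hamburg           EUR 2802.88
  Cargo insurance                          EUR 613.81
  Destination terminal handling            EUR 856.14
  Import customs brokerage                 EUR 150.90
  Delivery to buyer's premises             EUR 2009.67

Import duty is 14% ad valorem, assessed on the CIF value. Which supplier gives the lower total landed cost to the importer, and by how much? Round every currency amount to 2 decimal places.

Supplier A (CIF):
The CIF price already equals the CIF value: 108051.19
Import duty = 108051.19 × 14% = 15127.17
Buyer bears (A): 856.14 + 150.90 + 2009.67 = 3016.71
Landed cost (A) = invoice 108051.19 + 3016.71 + duty 15127.17 = 126195.07
Supplier B (EXW):
CIF value = EXW price + inland to port + export clearance + origin terminal + freight + insurance = 101939.46 + 367.73 + 355.63 + 103.14 + 2802.88 + 613.81 = 106182.65
Import duty = 106182.65 × 14% = 14865.57
Buyer bears (B): 367.73 + 355.63 + 103.14 + 2802.88 + 613.81 + 856.14 + 150.90 + 2009.67 = 7259.90
Landed cost (B) = invoice 101939.46 + 7259.90 + duty 14865.57 = 124064.93
Difference = |126195.07 − 124064.93| = 2130.14

Supplier B is cheaper by EUR 2130.14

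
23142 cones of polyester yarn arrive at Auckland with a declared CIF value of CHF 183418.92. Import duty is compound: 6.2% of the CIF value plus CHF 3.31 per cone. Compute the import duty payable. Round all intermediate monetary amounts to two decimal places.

Ad valorem component: 183418.92 × 6.2% = 11371.97
Specific component: 23142 × 3.31 = 76600.02
Import duty = 11371.97 + 76600.02 = 87971.99

Import duty: CHF 87971.99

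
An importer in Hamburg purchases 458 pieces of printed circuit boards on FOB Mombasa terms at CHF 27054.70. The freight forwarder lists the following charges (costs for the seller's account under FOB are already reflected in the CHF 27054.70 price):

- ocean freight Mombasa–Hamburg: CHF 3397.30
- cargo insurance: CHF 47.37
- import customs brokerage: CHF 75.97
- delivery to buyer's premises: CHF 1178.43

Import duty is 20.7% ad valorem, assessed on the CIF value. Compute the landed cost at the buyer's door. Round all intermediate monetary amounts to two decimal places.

FOB: the seller bears costs until goods are on board at the origin port; the buyer bears freight, insurance and all costs thereafter.
CIF value = FOB price + freight + insurance = 27054.70 + 3397.30 + 47.37 = 30499.37
Import duty = 30499.37 × 20.7% = 6313.37
Buyer bears: freight 3397.30 + insurance 47.37 + brokerage 75.97 + delivery 1178.43 + duty 6313.37 = 11012.44
Landed cost = invoice 27054.70 + 11012.44 = 38067.14

Total landed cost: CHF 38067.14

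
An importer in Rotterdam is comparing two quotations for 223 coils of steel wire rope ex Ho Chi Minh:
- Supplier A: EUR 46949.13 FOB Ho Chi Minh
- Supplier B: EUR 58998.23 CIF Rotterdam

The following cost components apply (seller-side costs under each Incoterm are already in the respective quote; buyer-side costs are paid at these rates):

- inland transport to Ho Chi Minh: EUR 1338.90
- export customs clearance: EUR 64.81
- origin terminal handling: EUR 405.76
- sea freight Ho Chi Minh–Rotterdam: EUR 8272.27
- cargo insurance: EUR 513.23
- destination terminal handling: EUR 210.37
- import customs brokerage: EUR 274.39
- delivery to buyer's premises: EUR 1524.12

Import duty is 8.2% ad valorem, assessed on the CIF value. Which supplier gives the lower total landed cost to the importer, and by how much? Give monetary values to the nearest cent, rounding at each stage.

Supplier A is cheaper by EUR 3531.21

Supplier A (FOB):
CIF value = FOB price + freight + insurance = 46949.13 + 8272.27 + 513.23 = 55734.63
Import duty = 55734.63 × 8.2% = 4570.24
Buyer bears (A): 8272.27 + 513.23 + 210.37 + 274.39 + 1524.12 = 10794.38
Landed cost (A) = invoice 46949.13 + 10794.38 + duty 4570.24 = 62313.75
Supplier B (CIF):
The CIF price already equals the CIF value: 58998.23
Import duty = 58998.23 × 8.2% = 4837.85
Buyer bears (B): 210.37 + 274.39 + 1524.12 = 2008.88
Landed cost (B) = invoice 58998.23 + 2008.88 + duty 4837.85 = 65844.96
Difference = |62313.75 − 65844.96| = 3531.21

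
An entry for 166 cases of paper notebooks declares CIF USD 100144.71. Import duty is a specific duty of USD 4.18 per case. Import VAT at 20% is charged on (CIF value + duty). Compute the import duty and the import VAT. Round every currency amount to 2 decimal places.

Import duty: USD 693.88; import VAT: USD 20167.72

Import duty = 166 × 4.18 = 693.88
VAT base = CIF + duty = 100144.71 + 693.88 = 100838.59
Import VAT = 100838.59 × 20% = 20167.72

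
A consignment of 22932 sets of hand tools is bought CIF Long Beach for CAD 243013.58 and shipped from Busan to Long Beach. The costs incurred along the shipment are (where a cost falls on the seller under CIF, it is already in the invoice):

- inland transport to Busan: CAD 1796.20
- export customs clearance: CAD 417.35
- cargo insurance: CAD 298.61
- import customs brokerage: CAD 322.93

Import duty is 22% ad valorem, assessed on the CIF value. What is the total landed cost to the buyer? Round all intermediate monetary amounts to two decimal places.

CIF: the seller pays costs through ocean freight and marine insurance to the destination port.
Already in the invoice (seller's account under CIF): inland to port, export clearance, insurance — exclude.
The CIF price already equals the CIF value: 243013.58
Import duty = 243013.58 × 22% = 53462.99
Buyer bears: brokerage 322.93 + duty 53462.99 = 53785.92
Landed cost = invoice 243013.58 + 53785.92 = 296799.50

Total landed cost: CAD 296799.50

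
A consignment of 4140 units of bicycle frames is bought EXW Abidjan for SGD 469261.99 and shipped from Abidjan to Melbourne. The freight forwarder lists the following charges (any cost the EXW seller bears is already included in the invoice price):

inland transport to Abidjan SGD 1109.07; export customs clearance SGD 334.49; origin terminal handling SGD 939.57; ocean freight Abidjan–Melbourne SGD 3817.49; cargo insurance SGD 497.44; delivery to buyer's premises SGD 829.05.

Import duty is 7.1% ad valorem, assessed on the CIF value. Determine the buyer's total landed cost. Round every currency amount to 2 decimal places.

EXW: the seller makes goods available at their premises; the buyer bears all onward costs.
CIF value = EXW price + inland to port + export clearance + origin terminal + freight + insurance = 469261.99 + 1109.07 + 334.49 + 939.57 + 3817.49 + 497.44 = 475960.05
Import duty = 475960.05 × 7.1% = 33793.16
Buyer bears: inland to port 1109.07 + export clearance 334.49 + origin terminal 939.57 + freight 3817.49 + insurance 497.44 + delivery 829.05 + duty 33793.16 = 41320.27
Landed cost = invoice 469261.99 + 41320.27 = 510582.26

Total landed cost: SGD 510582.26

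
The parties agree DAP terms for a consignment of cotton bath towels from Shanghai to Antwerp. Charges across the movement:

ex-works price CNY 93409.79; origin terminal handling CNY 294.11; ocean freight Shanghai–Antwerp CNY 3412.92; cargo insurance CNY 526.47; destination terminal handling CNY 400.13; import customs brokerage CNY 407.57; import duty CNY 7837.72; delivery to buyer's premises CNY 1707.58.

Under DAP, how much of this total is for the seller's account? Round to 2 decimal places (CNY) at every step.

Seller's account: CNY 99751.00

DAP: the seller bears all costs to the named destination except import duty and clearance.
Seller's account: goods 93409.79 + origin terminal 294.11 + freight 3412.92 + insurance 526.47 + destination terminal 400.13 + delivery 1707.58 = 99751.00
Buyer's account: brokerage 407.57 + duty 7837.72 = 8245.29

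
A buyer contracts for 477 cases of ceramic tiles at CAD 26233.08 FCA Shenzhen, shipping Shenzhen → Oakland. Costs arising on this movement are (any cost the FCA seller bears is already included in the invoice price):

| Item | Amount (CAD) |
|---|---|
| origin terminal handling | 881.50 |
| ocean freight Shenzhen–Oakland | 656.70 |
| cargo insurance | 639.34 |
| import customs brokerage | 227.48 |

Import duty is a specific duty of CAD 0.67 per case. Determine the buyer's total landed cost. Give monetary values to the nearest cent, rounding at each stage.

FCA: the seller delivers export-cleared goods to the carrier; the buyer bears costs from that point.
CIF value = FCA price + origin terminal + freight + insurance = 26233.08 + 881.50 + 656.70 + 639.34 = 28410.62
Import duty = 477 × 0.67 = 319.59
Buyer bears: origin terminal 881.50 + freight 656.70 + insurance 639.34 + brokerage 227.48 + duty 319.59 = 2724.61
Landed cost = invoice 26233.08 + 2724.61 = 28957.69

Total landed cost: CAD 28957.69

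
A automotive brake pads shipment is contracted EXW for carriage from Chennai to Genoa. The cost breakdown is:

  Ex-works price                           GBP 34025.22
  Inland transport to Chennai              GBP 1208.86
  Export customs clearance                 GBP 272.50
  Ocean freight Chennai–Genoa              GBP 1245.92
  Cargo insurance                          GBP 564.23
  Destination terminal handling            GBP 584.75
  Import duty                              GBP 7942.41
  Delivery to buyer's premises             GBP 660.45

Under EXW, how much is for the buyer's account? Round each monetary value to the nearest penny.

EXW: the seller makes goods available at their premises; the buyer bears all onward costs.
Seller's account: goods 34025.22 = 34025.22
Buyer's account: inland to port 1208.86 + export clearance 272.50 + freight 1245.92 + insurance 564.23 + destination terminal 584.75 + duty 7942.41 + delivery 660.45 = 12479.12

Buyer's account: GBP 12479.12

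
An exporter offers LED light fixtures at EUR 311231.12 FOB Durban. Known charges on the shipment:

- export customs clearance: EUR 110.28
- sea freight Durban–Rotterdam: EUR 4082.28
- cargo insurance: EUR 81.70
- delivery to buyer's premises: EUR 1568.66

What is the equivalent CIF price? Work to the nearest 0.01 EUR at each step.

CIF price: EUR 315395.10

Not relevant to the conversion: export clearance — on the seller under both FOB and CIF; already in the FOB price and stays in the CIF price. delivery — on the buyer under both terms; not part of either seller's price.
From FOB to CIF, the seller additionally bears: freight, insurance.
CIF price = 311231.12 + 4082.28 + 81.70 = 315395.10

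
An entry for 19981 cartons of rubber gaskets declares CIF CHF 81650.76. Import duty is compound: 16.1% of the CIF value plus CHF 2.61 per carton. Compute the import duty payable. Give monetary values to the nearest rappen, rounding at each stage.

Ad valorem component: 81650.76 × 16.1% = 13145.77
Specific component: 19981 × 2.61 = 52150.41
Import duty = 13145.77 + 52150.41 = 65296.18

Import duty: CHF 65296.18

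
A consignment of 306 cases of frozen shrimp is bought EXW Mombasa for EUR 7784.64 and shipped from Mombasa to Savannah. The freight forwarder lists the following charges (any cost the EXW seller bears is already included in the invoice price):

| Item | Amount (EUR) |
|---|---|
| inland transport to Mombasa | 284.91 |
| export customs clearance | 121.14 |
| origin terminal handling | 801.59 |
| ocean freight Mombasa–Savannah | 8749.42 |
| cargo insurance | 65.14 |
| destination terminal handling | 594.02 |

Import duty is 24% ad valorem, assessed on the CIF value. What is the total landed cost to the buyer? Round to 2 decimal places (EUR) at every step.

EXW: the seller makes goods available at their premises; the buyer bears all onward costs.
CIF value = EXW price + inland to port + export clearance + origin terminal + freight + insurance = 7784.64 + 284.91 + 121.14 + 801.59 + 8749.42 + 65.14 = 17806.84
Import duty = 17806.84 × 24% = 4273.64
Buyer bears: inland to port 284.91 + export clearance 121.14 + origin terminal 801.59 + freight 8749.42 + insurance 65.14 + destination terminal 594.02 + duty 4273.64 = 14889.86
Landed cost = invoice 7784.64 + 14889.86 = 22674.50

Total landed cost: EUR 22674.50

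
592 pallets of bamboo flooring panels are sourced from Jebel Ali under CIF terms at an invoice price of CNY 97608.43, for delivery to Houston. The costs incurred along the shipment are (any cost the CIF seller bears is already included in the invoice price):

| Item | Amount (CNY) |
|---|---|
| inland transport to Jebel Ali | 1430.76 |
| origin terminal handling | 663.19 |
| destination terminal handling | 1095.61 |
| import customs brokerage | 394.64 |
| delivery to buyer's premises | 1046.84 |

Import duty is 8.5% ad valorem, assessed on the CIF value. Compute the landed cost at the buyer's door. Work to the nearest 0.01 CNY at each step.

Total landed cost: CNY 108442.24

CIF: the seller pays costs through ocean freight and marine insurance to the destination port.
Already in the invoice (seller's account under CIF): inland to port, origin terminal — exclude.
The CIF price already equals the CIF value: 97608.43
Import duty = 97608.43 × 8.5% = 8296.72
Buyer bears: destination terminal 1095.61 + brokerage 394.64 + delivery 1046.84 + duty 8296.72 = 10833.81
Landed cost = invoice 97608.43 + 10833.81 = 108442.24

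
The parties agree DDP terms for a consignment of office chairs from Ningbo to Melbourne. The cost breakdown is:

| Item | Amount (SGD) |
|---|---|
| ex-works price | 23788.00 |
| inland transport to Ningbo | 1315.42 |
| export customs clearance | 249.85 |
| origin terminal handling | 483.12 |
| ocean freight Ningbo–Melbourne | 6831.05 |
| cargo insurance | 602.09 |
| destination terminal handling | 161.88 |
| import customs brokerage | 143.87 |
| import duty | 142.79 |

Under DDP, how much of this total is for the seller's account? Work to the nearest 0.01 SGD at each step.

DDP: the seller bears all costs including import duty.
Seller's account: goods 23788.00 + inland to port 1315.42 + export clearance 249.85 + origin terminal 483.12 + freight 6831.05 + insurance 602.09 + destination terminal 161.88 + brokerage 143.87 + duty 142.79 = 33718.07
Buyer's account: 0.00

Seller's account: SGD 33718.07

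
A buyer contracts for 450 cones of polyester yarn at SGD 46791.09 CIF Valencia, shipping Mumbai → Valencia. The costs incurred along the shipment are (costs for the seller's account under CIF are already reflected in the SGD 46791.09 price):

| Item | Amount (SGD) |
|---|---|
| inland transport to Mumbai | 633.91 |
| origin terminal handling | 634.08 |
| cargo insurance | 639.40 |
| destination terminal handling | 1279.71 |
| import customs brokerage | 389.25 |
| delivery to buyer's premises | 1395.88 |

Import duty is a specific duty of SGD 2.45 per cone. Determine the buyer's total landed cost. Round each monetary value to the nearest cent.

CIF: the seller pays costs through ocean freight and marine insurance to the destination port.
Already in the invoice (seller's account under CIF): inland to port, origin terminal, insurance — exclude.
The CIF price already equals the CIF value: 46791.09
Import duty = 450 × 2.45 = 1102.50
Buyer bears: destination terminal 1279.71 + brokerage 389.25 + delivery 1395.88 + duty 1102.50 = 4167.34
Landed cost = invoice 46791.09 + 4167.34 = 50958.43

Total landed cost: SGD 50958.43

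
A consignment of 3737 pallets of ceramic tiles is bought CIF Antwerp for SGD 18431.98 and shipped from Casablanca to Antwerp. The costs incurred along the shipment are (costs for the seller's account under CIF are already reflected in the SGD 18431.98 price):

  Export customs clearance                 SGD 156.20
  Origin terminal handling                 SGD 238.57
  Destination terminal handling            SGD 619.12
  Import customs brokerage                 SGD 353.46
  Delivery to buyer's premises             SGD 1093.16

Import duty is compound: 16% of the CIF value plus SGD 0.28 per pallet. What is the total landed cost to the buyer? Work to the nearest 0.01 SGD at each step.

Total landed cost: SGD 24493.20

CIF: the seller pays costs through ocean freight and marine insurance to the destination port.
Already in the invoice (seller's account under CIF): export clearance, origin terminal — exclude.
The CIF price already equals the CIF value: 18431.98
Ad valorem component: 18431.98 × 16% = 2949.12
Specific component: 3737 × 0.28 = 1046.36
Import duty = 2949.12 + 1046.36 = 3995.48
Buyer bears: destination terminal 619.12 + brokerage 353.46 + delivery 1093.16 + duty 3995.48 = 6061.22
Landed cost = invoice 18431.98 + 6061.22 = 24493.20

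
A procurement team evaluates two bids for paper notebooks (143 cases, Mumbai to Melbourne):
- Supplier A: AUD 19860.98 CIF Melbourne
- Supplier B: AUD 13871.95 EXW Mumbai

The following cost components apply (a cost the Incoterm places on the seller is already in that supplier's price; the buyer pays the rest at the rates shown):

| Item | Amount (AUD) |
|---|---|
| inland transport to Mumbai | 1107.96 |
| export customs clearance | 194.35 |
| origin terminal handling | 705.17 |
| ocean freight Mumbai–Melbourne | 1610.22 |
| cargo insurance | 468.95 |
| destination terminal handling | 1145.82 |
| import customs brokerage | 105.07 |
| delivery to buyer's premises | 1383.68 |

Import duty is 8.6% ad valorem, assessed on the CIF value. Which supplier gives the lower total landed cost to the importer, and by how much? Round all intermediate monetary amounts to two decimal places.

Supplier B is cheaper by AUD 2065.98

Supplier A (CIF):
The CIF price already equals the CIF value: 19860.98
Import duty = 19860.98 × 8.6% = 1708.04
Buyer bears (A): 1145.82 + 105.07 + 1383.68 = 2634.57
Landed cost (A) = invoice 19860.98 + 2634.57 + duty 1708.04 = 24203.59
Supplier B (EXW):
CIF value = EXW price + inland to port + export clearance + origin terminal + freight + insurance = 13871.95 + 1107.96 + 194.35 + 705.17 + 1610.22 + 468.95 = 17958.60
Import duty = 17958.60 × 8.6% = 1544.44
Buyer bears (B): 1107.96 + 194.35 + 705.17 + 1610.22 + 468.95 + 1145.82 + 105.07 + 1383.68 = 6721.22
Landed cost (B) = invoice 13871.95 + 6721.22 + duty 1544.44 = 22137.61
Difference = |24203.59 − 22137.61| = 2065.98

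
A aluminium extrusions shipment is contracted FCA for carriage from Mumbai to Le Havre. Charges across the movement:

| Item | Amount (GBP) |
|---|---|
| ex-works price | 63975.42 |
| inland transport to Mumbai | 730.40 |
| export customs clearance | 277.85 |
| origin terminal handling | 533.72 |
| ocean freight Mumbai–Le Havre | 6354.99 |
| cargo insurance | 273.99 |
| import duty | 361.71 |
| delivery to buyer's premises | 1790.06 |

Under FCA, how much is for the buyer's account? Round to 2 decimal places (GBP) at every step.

Buyer's account: GBP 9314.47

FCA: the seller delivers export-cleared goods to the carrier; the buyer bears costs from that point.
Seller's account: goods 63975.42 + inland to port 730.40 + export clearance 277.85 = 64983.67
Buyer's account: origin terminal 533.72 + freight 6354.99 + insurance 273.99 + duty 361.71 + delivery 1790.06 = 9314.47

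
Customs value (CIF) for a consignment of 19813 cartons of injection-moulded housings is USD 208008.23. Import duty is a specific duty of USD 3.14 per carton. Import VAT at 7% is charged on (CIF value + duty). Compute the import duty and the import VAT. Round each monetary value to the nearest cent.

Import duty = 19813 × 3.14 = 62212.82
VAT base = CIF + duty = 208008.23 + 62212.82 = 270221.05
Import VAT = 270221.05 × 7% = 18915.47

Import duty: USD 62212.82; import VAT: USD 18915.47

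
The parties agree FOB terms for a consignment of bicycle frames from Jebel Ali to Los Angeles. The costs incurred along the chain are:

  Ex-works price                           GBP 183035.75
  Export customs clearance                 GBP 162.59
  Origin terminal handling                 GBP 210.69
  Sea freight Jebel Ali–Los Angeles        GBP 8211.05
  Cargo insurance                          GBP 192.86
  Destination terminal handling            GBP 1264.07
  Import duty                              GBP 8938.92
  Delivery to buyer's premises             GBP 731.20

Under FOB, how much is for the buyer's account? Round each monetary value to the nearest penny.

FOB: the seller bears costs until goods are on board at the origin port; the buyer bears freight, insurance and all costs thereafter.
Seller's account: goods 183035.75 + export clearance 162.59 + origin terminal 210.69 = 183409.03
Buyer's account: freight 8211.05 + insurance 192.86 + destination terminal 1264.07 + duty 8938.92 + delivery 731.20 = 19338.10

Buyer's account: GBP 19338.10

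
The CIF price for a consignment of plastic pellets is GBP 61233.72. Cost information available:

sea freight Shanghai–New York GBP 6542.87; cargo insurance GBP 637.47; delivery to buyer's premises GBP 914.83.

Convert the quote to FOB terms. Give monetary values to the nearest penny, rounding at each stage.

FOB price: GBP 54053.38

Not relevant to the conversion: delivery — on the buyer under both terms; not part of either seller's price.
From CIF to FOB, the seller no longer bears: freight, insurance.
FOB price = 61233.72 − 6542.87 − 637.47 = 54053.38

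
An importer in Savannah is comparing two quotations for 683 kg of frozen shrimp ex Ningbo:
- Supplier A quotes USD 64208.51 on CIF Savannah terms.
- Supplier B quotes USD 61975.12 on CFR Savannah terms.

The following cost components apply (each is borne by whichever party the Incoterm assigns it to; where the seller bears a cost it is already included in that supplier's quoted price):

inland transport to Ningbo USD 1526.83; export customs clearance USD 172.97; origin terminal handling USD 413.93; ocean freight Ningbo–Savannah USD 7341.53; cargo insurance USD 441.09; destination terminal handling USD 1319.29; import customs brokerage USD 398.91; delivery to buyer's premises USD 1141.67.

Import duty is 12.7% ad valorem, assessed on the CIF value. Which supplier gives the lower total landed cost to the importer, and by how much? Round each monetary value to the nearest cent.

Supplier A (CIF):
The CIF price already equals the CIF value: 64208.51
Import duty = 64208.51 × 12.7% = 8154.48
Buyer bears (A): 1319.29 + 398.91 + 1141.67 = 2859.87
Landed cost (A) = invoice 64208.51 + 2859.87 + duty 8154.48 = 75222.86
Supplier B (CFR):
CIF value = CFR price + insurance = 61975.12 + 441.09 = 62416.21
Import duty = 62416.21 × 12.7% = 7926.86
Buyer bears (B): 441.09 + 1319.29 + 398.91 + 1141.67 = 3300.96
Landed cost (B) = invoice 61975.12 + 3300.96 + duty 7926.86 = 73202.94
Difference = |75222.86 − 73202.94| = 2019.92

Supplier B is cheaper by USD 2019.92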